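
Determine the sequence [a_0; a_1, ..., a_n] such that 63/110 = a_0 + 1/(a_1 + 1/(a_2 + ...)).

[0; 1, 1, 2, 1, 15]

Run the Euclidean algorithm on 63 and 110; the successive quotients are the partial quotients a_0, a_1, ... (each step inverts the fractional part left over by the previous one):
  63 = 0*110 + 63, so a_0 = 0.
  110 = 1*63 + 47, so a_1 = 1.
  63 = 1*47 + 16, so a_2 = 1.
  47 = 2*16 + 15, so a_3 = 2.
  16 = 1*15 + 1, so a_4 = 1.
  15 = 15*1 + 0, so a_5 = 15.
The remainder reaches 0 after 6 divisions, so the expansion has 6 partial quotients, read off in order.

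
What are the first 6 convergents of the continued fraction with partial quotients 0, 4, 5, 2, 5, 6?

Using the convergent recurrence p_i = a_i*p_{i-1} + p_{i-2}, q_i = a_i*q_{i-1} + q_{i-2} with p_{-2}=0, p_{-1}=1, q_{-2}=1, q_{-1}=0:
  i=0: a_0=0, p_0 = 0*1 + 0 = 0, q_0 = 0*0 + 1 = 1.
  i=1: a_1=4, p_1 = 4*0 + 1 = 1, q_1 = 4*1 + 0 = 4.
  i=2: a_2=5, p_2 = 5*1 + 0 = 5, q_2 = 5*4 + 1 = 21.
  i=3: a_3=2, p_3 = 2*5 + 1 = 11, q_3 = 2*21 + 4 = 46.
  i=4: a_4=5, p_4 = 5*11 + 5 = 60, q_4 = 5*46 + 21 = 251.
  i=5: a_5=6, p_5 = 6*60 + 11 = 371, q_5 = 6*251 + 46 = 1552.

0/1, 1/4, 5/21, 11/46, 60/251, 371/1552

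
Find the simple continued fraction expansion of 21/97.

[0; 4, 1, 1, 1, 1, 1, 2]

Run the Euclidean algorithm on 21 and 97; the successive quotients are the partial quotients a_0, a_1, ... (each step inverts the fractional part left over by the previous one):
  21 = 0*97 + 21, so a_0 = 0.
  97 = 4*21 + 13, so a_1 = 4.
  21 = 1*13 + 8, so a_2 = 1.
  13 = 1*8 + 5, so a_3 = 1.
  8 = 1*5 + 3, so a_4 = 1.
  5 = 1*3 + 2, so a_5 = 1.
  3 = 1*2 + 1, so a_6 = 1.
  2 = 2*1 + 0, so a_7 = 2.
The remainder reaches 0 after 8 divisions, so the expansion has 8 partial quotients, read off in order.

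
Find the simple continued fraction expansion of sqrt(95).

Write x_i = (sqrt(95) + m_i)/d_i with (m_0, d_0) = (0, 1). a_0 = floor(sqrt(95)) = 9, since 9^2 = 81 <= 95 < 100 = 10^2.
Iterate m_{i+1} = d_i*a_i - m_i, d_{i+1} = (95 - m_{i+1}^2)/d_i, a_{i+1} = floor((a_0 + m_{i+1})/d_{i+1}):
  m_1 = 1*9 - 0 = 9, d_1 = (95 - 9^2)/1 = 14/1 = 14, a_1 = floor((9 + 9)/14) = 1.
  m_2 = 14*1 - 9 = 5, d_2 = (95 - 5^2)/14 = 70/14 = 5, a_2 = floor((9 + 5)/5) = 2.
  m_3 = 5*2 - 5 = 5, d_3 = (95 - 5^2)/5 = 70/5 = 14, a_3 = floor((9 + 5)/14) = 1.
  m_4 = 14*1 - 5 = 9, d_4 = (95 - 9^2)/14 = 14/14 = 1, a_4 = floor((9 + 9)/1) = 18.
  m_5 = 1*18 - 9 = 9, d_5 = (95 - 9^2)/1 = 14/1 = 14: (m_5, d_5) = (m_1, d_1) = (9, 14), so from here the quotients repeat a_1, ..., a_4; the period length is 4.
Hence the expansion of sqrt(95) is a_0 = 9 followed by the repeating block 1, 2, 1, 18 (period 4).

[9; (1, 2, 1, 18)]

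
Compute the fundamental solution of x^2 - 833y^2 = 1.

(x, y) = (9478657, 328416)

First expand sqrt(833) as a continued fraction. With x_i = (sqrt(833) + m_i)/d_i and (m_0, d_0) = (0, 1): a_0 = floor(sqrt(833)) = 28, since 28^2 = 784 <= 833 < 841 = 29^2.
Iterate m_{i+1} = d_i*a_i - m_i, d_{i+1} = (833 - m_{i+1}^2)/d_i, a_{i+1} = floor((a_0 + m_{i+1})/d_{i+1}):
  m_1 = 1*28 - 0 = 28, d_1 = (833 - 28^2)/1 = 49/1 = 49, a_1 = floor((28 + 28)/49) = 1.
  m_2 = 49*1 - 28 = 21, d_2 = (833 - 21^2)/49 = 392/49 = 8, a_2 = floor((28 + 21)/8) = 6.
  m_3 = 8*6 - 21 = 27, d_3 = (833 - 27^2)/8 = 104/8 = 13, a_3 = floor((28 + 27)/13) = 4.
  m_4 = 13*4 - 27 = 25, d_4 = (833 - 25^2)/13 = 208/13 = 16, a_4 = floor((28 + 25)/16) = 3.
  m_5 = 16*3 - 25 = 23, d_5 = (833 - 23^2)/16 = 304/16 = 19, a_5 = floor((28 + 23)/19) = 2.
  m_6 = 19*2 - 23 = 15, d_6 = (833 - 15^2)/19 = 608/19 = 32, a_6 = floor((28 + 15)/32) = 1.
  m_7 = 32*1 - 15 = 17, d_7 = (833 - 17^2)/32 = 544/32 = 17, a_7 = floor((28 + 17)/17) = 2.
  m_8 = 17*2 - 17 = 17, d_8 = (833 - 17^2)/17 = 544/17 = 32, a_8 = floor((28 + 17)/32) = 1.
  m_9 = 32*1 - 17 = 15, d_9 = (833 - 15^2)/32 = 608/32 = 19, a_9 = floor((28 + 15)/19) = 2.
  m_10 = 19*2 - 15 = 23, d_10 = (833 - 23^2)/19 = 304/19 = 16, a_10 = floor((28 + 23)/16) = 3.
  m_11 = 16*3 - 23 = 25, d_11 = (833 - 25^2)/16 = 208/16 = 13, a_11 = floor((28 + 25)/13) = 4.
  m_12 = 13*4 - 25 = 27, d_12 = (833 - 27^2)/13 = 104/13 = 8, a_12 = floor((28 + 27)/8) = 6.
  m_13 = 8*6 - 27 = 21, d_13 = (833 - 21^2)/8 = 392/8 = 49, a_13 = floor((28 + 21)/49) = 1.
  m_14 = 49*1 - 21 = 28, d_14 = (833 - 28^2)/49 = 49/49 = 1, a_14 = floor((28 + 28)/1) = 56.
  m_15 = 1*56 - 28 = 28, d_15 = (833 - 28^2)/1 = 49/1 = 49: (m_15, d_15) = (m_1, d_1) = (28, 49), so from here the quotients repeat a_1, ..., a_14; the period length is 14.
So sqrt(833) = [28; (1, 6, 4, 3, 2, 1, 2, 1, 2, 3, 4, 6, 1, 56)] with period length k = 14.
k is even, so the fundamental solution of x^2 - 833y^2 = 1 is (p_{k-1}, q_{k-1}) = (p_13, q_13); compute convergents through index 13.
Convergents (p_i = a_i*p_{i-1} + p_{i-2}, q_i = a_i*q_{i-1} + q_{i-2} with p_{-2}=0, p_{-1}=1, q_{-2}=1, q_{-1}=0):
  i=0: a_0=28, p_0 = 28*1 + 0 = 28, q_0 = 28*0 + 1 = 1.
  i=1: a_1=1, p_1 = 1*28 + 1 = 29, q_1 = 1*1 + 0 = 1.
  i=2: a_2=6, p_2 = 6*29 + 28 = 202, q_2 = 6*1 + 1 = 7.
  i=3: a_3=4, p_3 = 4*202 + 29 = 837, q_3 = 4*7 + 1 = 29.
  i=4: a_4=3, p_4 = 3*837 + 202 = 2713, q_4 = 3*29 + 7 = 94.
  i=5: a_5=2, p_5 = 2*2713 + 837 = 6263, q_5 = 2*94 + 29 = 217.
  i=6: a_6=1, p_6 = 1*6263 + 2713 = 8976, q_6 = 1*217 + 94 = 311.
  i=7: a_7=2, p_7 = 2*8976 + 6263 = 24215, q_7 = 2*311 + 217 = 839.
  i=8: a_8=1, p_8 = 1*24215 + 8976 = 33191, q_8 = 1*839 + 311 = 1150.
  i=9: a_9=2, p_9 = 2*33191 + 24215 = 90597, q_9 = 2*1150 + 839 = 3139.
  i=10: a_10=3, p_10 = 3*90597 + 33191 = 304982, q_10 = 3*3139 + 1150 = 10567.
  i=11: a_11=4, p_11 = 4*304982 + 90597 = 1310525, q_11 = 4*10567 + 3139 = 45407.
  i=12: a_12=6, p_12 = 6*1310525 + 304982 = 8168132, q_12 = 6*45407 + 10567 = 283009.
  i=13: a_13=1, p_13 = 1*8168132 + 1310525 = 9478657, q_13 = 1*283009 + 45407 = 328416.
Check: 9478657^2 - 833*328416^2 = 89844938523649 - 89844938523648 = 1, so (x, y) = (9478657, 328416) solves the equation, and by the theorem it is the least positive solution.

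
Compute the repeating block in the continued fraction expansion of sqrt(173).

Write x_i = (sqrt(173) + m_i)/d_i with (m_0, d_0) = (0, 1). a_0 = floor(sqrt(173)) = 13, since 13^2 = 169 <= 173 < 196 = 14^2.
Iterate m_{i+1} = d_i*a_i - m_i, d_{i+1} = (173 - m_{i+1}^2)/d_i, a_{i+1} = floor((a_0 + m_{i+1})/d_{i+1}):
  m_1 = 1*13 - 0 = 13, d_1 = (173 - 13^2)/1 = 4/1 = 4, a_1 = floor((13 + 13)/4) = 6.
  m_2 = 4*6 - 13 = 11, d_2 = (173 - 11^2)/4 = 52/4 = 13, a_2 = floor((13 + 11)/13) = 1.
  m_3 = 13*1 - 11 = 2, d_3 = (173 - 2^2)/13 = 169/13 = 13, a_3 = floor((13 + 2)/13) = 1.
  m_4 = 13*1 - 2 = 11, d_4 = (173 - 11^2)/13 = 52/13 = 4, a_4 = floor((13 + 11)/4) = 6.
  m_5 = 4*6 - 11 = 13, d_5 = (173 - 13^2)/4 = 4/4 = 1, a_5 = floor((13 + 13)/1) = 26.
  m_6 = 1*26 - 13 = 13, d_6 = (173 - 13^2)/1 = 4/1 = 4: (m_6, d_6) = (m_1, d_1) = (13, 4), so from here the quotients repeat a_1, ..., a_5; the period length is 5.
Hence the expansion of sqrt(173) is a_0 = 13 followed by the repeating block 6, 1, 1, 6, 26 (period 5).

[13; (6, 1, 1, 6, 26)]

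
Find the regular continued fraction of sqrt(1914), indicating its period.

Write x_i = (sqrt(1914) + m_i)/d_i with (m_0, d_0) = (0, 1). a_0 = floor(sqrt(1914)) = 43, since 43^2 = 1849 <= 1914 < 1936 = 44^2.
Iterate m_{i+1} = d_i*a_i - m_i, d_{i+1} = (1914 - m_{i+1}^2)/d_i, a_{i+1} = floor((a_0 + m_{i+1})/d_{i+1}):
  m_1 = 1*43 - 0 = 43, d_1 = (1914 - 43^2)/1 = 65/1 = 65, a_1 = floor((43 + 43)/65) = 1.
  m_2 = 65*1 - 43 = 22, d_2 = (1914 - 22^2)/65 = 1430/65 = 22, a_2 = floor((43 + 22)/22) = 2.
  m_3 = 22*2 - 22 = 22, d_3 = (1914 - 22^2)/22 = 1430/22 = 65, a_3 = floor((43 + 22)/65) = 1.
  m_4 = 65*1 - 22 = 43, d_4 = (1914 - 43^2)/65 = 65/65 = 1, a_4 = floor((43 + 43)/1) = 86.
  m_5 = 1*86 - 43 = 43, d_5 = (1914 - 43^2)/1 = 65/1 = 65: (m_5, d_5) = (m_1, d_1) = (43, 65), so from here the quotients repeat a_1, ..., a_4; the period length is 4.
Hence the expansion of sqrt(1914) is a_0 = 43 followed by the repeating block 1, 2, 1, 86 (period 4).

[43; (1, 2, 1, 86)]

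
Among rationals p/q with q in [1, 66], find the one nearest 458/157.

35/12

Expand x = 458/157 as a continued fraction with the Euclidean algorithm:
  458 = 2*157 + 144, so a_0 = 2.
  157 = 1*144 + 13, so a_1 = 1.
  144 = 11*13 + 1, so a_2 = 11.
  13 = 13*1 + 0, so a_3 = 13.
so x = [2; 1, 11, 13].
Convergents (p_i = a_i*p_{i-1} + p_{i-2}, q_i = a_i*q_{i-1} + q_{i-2} with p_{-2}=0, p_{-1}=1, q_{-2}=1, q_{-1}=0), until the denominator exceeds 66:
  i=0: a_0=2, p_0 = 2*1 + 0 = 2, q_0 = 2*0 + 1 = 1.
  i=1: a_1=1, p_1 = 1*2 + 1 = 3, q_1 = 1*1 + 0 = 1.
  i=2: a_2=11, p_2 = 11*3 + 2 = 35, q_2 = 11*1 + 1 = 12.
  i=3: a_3=13, p_3 = 13*35 + 3 = 458, q_3 = 13*12 + 1 = 157.
q_3 = 157 > 66, so the last convergent with denominator <= 66 is p_2/q_2 = 35/12.
The closest fraction with denominator <= 66 is either p_2/q_2 or the intermediate fraction (k*p_2 + p_1)/(k*q_2 + q_1) with the largest k >= 1 whose denominator stays <= 66; these approach x as k grows, and every other convergent or intermediate fraction in range is farther away.
Largest k: floor((66 - q_1)/q_2) = floor((66 - 1)/12) = 5.
That gives (5*35 + 3)/(5*12 + 1) = 178/61.
Compare the errors: |x - 35/12| = |458*12 - 35*157|/(157*12) = 1/1884, and |x - 178/61| = |458*61 - 178*157|/(157*61) = 8/9577.
Cross-multiplying, 1*9577 = 9577 < 15072 = 8*1884, so 1/1884 is smaller: the convergent 35/12 is closer to x than 178/61.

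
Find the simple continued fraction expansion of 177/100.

Run the Euclidean algorithm on 177 and 100; the successive quotients are the partial quotients a_0, a_1, ... (each step inverts the fractional part left over by the previous one):
  177 = 1*100 + 77, so a_0 = 1.
  100 = 1*77 + 23, so a_1 = 1.
  77 = 3*23 + 8, so a_2 = 3.
  23 = 2*8 + 7, so a_3 = 2.
  8 = 1*7 + 1, so a_4 = 1.
  7 = 7*1 + 0, so a_5 = 7.
The remainder reaches 0 after 6 divisions, so the expansion has 6 partial quotients, read off in order.

[1; 1, 3, 2, 1, 7]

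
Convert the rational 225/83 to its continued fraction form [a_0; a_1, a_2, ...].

Run the Euclidean algorithm on 225 and 83; the successive quotients are the partial quotients a_0, a_1, ... (each step inverts the fractional part left over by the previous one):
  225 = 2*83 + 59, so a_0 = 2.
  83 = 1*59 + 24, so a_1 = 1.
  59 = 2*24 + 11, so a_2 = 2.
  24 = 2*11 + 2, so a_3 = 2.
  11 = 5*2 + 1, so a_4 = 5.
  2 = 2*1 + 0, so a_5 = 2.
The remainder reaches 0 after 6 divisions, so the expansion has 6 partial quotients, read off in order.

[2; 1, 2, 2, 5, 2]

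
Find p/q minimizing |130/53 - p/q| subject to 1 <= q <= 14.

Expand x = 130/53 as a continued fraction with the Euclidean algorithm:
  130 = 2*53 + 24, so a_0 = 2.
  53 = 2*24 + 5, so a_1 = 2.
  24 = 4*5 + 4, so a_2 = 4.
  5 = 1*4 + 1, so a_3 = 1.
  4 = 4*1 + 0, so a_4 = 4.
so x = [2; 2, 4, 1, 4].
Convergents (p_i = a_i*p_{i-1} + p_{i-2}, q_i = a_i*q_{i-1} + q_{i-2} with p_{-2}=0, p_{-1}=1, q_{-2}=1, q_{-1}=0), until the denominator exceeds 14:
  i=0: a_0=2, p_0 = 2*1 + 0 = 2, q_0 = 2*0 + 1 = 1.
  i=1: a_1=2, p_1 = 2*2 + 1 = 5, q_1 = 2*1 + 0 = 2.
  i=2: a_2=4, p_2 = 4*5 + 2 = 22, q_2 = 4*2 + 1 = 9.
  i=3: a_3=1, p_3 = 1*22 + 5 = 27, q_3 = 1*9 + 2 = 11.
  i=4: a_4=4, p_4 = 4*27 + 22 = 130, q_4 = 4*11 + 9 = 53.
q_4 = 53 > 14, so the last convergent with denominator <= 14 is p_3/q_3 = 27/11.
The closest fraction with denominator <= 14 is either p_3/q_3 or the intermediate fraction (k*p_3 + p_2)/(k*q_3 + q_2) with the largest k >= 1 whose denominator stays <= 14; these approach x as k grows, and every other convergent or intermediate fraction in range is farther away.
Largest k: floor((14 - q_2)/q_3) = floor((14 - 9)/11) = 0.
Since k = 0, no intermediate fraction beyond p_3/q_3 has denominator <= 14, so the convergent 27/11 is the closest (its error is |130*11 - 27*53|/(53*11) = 1/583).

27/11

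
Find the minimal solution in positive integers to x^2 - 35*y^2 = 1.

First expand sqrt(35) as a continued fraction. With x_i = (sqrt(35) + m_i)/d_i and (m_0, d_0) = (0, 1): a_0 = floor(sqrt(35)) = 5, since 5^2 = 25 <= 35 < 36 = 6^2.
Iterate m_{i+1} = d_i*a_i - m_i, d_{i+1} = (35 - m_{i+1}^2)/d_i, a_{i+1} = floor((a_0 + m_{i+1})/d_{i+1}):
  m_1 = 1*5 - 0 = 5, d_1 = (35 - 5^2)/1 = 10/1 = 10, a_1 = floor((5 + 5)/10) = 1.
  m_2 = 10*1 - 5 = 5, d_2 = (35 - 5^2)/10 = 10/10 = 1, a_2 = floor((5 + 5)/1) = 10.
  m_3 = 1*10 - 5 = 5, d_3 = (35 - 5^2)/1 = 10/1 = 10: (m_3, d_3) = (m_1, d_1) = (5, 10), so from here the quotients repeat a_1, a_2; the period length is 2.
So sqrt(35) = [5; (1, 10)] with period length k = 2.
k is even, so the fundamental solution of x^2 - 35y^2 = 1 is (p_{k-1}, q_{k-1}) = (p_1, q_1); compute convergents through index 1.
Convergents (p_i = a_i*p_{i-1} + p_{i-2}, q_i = a_i*q_{i-1} + q_{i-2} with p_{-2}=0, p_{-1}=1, q_{-2}=1, q_{-1}=0):
  i=0: a_0=5, p_0 = 5*1 + 0 = 5, q_0 = 5*0 + 1 = 1.
  i=1: a_1=1, p_1 = 1*5 + 1 = 6, q_1 = 1*1 + 0 = 1.
Check: 6^2 - 35*1^2 = 36 - 35 = 1, so (x, y) = (6, 1) solves the equation, and by the theorem it is the least positive solution.

(x, y) = (6, 1)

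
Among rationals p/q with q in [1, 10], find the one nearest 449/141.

16/5

Expand x = 449/141 as a continued fraction with the Euclidean algorithm:
  449 = 3*141 + 26, so a_0 = 3.
  141 = 5*26 + 11, so a_1 = 5.
  26 = 2*11 + 4, so a_2 = 2.
  11 = 2*4 + 3, so a_3 = 2.
  4 = 1*3 + 1, so a_4 = 1.
  3 = 3*1 + 0, so a_5 = 3.
so x = [3; 5, 2, 2, 1, 3].
Convergents (p_i = a_i*p_{i-1} + p_{i-2}, q_i = a_i*q_{i-1} + q_{i-2} with p_{-2}=0, p_{-1}=1, q_{-2}=1, q_{-1}=0), until the denominator exceeds 10:
  i=0: a_0=3, p_0 = 3*1 + 0 = 3, q_0 = 3*0 + 1 = 1.
  i=1: a_1=5, p_1 = 5*3 + 1 = 16, q_1 = 5*1 + 0 = 5.
  i=2: a_2=2, p_2 = 2*16 + 3 = 35, q_2 = 2*5 + 1 = 11.
q_2 = 11 > 10, so the last convergent with denominator <= 10 is p_1/q_1 = 16/5.
The closest fraction with denominator <= 10 is either p_1/q_1 or the intermediate fraction (k*p_1 + p_0)/(k*q_1 + q_0) with the largest k >= 1 whose denominator stays <= 10; these approach x as k grows, and every other convergent or intermediate fraction in range is farther away.
Largest k: floor((10 - q_0)/q_1) = floor((10 - 1)/5) = 1.
That gives (1*16 + 3)/(1*5 + 1) = 19/6.
Compare the errors: |x - 16/5| = |449*5 - 16*141|/(141*5) = 11/705, and |x - 19/6| = |449*6 - 19*141|/(141*6) = 15/846.
Cross-multiplying, 11*846 = 9306 < 10575 = 15*705, so 11/705 is smaller: the convergent 16/5 is closer to x than 19/6.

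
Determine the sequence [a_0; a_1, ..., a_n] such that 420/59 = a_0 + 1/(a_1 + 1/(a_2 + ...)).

Run the Euclidean algorithm on 420 and 59; the successive quotients are the partial quotients a_0, a_1, ... (each step inverts the fractional part left over by the previous one):
  420 = 7*59 + 7, so a_0 = 7.
  59 = 8*7 + 3, so a_1 = 8.
  7 = 2*3 + 1, so a_2 = 2.
  3 = 3*1 + 0, so a_3 = 3.
The remainder reaches 0 after 4 divisions, so the expansion has 4 partial quotients, read off in order.

[7; 8, 2, 3]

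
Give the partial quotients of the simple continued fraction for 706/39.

[18; 9, 1, 3]

Run the Euclidean algorithm on 706 and 39; the successive quotients are the partial quotients a_0, a_1, ... (each step inverts the fractional part left over by the previous one):
  706 = 18*39 + 4, so a_0 = 18.
  39 = 9*4 + 3, so a_1 = 9.
  4 = 1*3 + 1, so a_2 = 1.
  3 = 3*1 + 0, so a_3 = 3.
The remainder reaches 0 after 4 divisions, so the expansion has 4 partial quotients, read off in order.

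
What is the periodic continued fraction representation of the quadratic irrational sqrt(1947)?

[44; (8, 88)]

Write x_i = (sqrt(1947) + m_i)/d_i with (m_0, d_0) = (0, 1). a_0 = floor(sqrt(1947)) = 44, since 44^2 = 1936 <= 1947 < 2025 = 45^2.
Iterate m_{i+1} = d_i*a_i - m_i, d_{i+1} = (1947 - m_{i+1}^2)/d_i, a_{i+1} = floor((a_0 + m_{i+1})/d_{i+1}):
  m_1 = 1*44 - 0 = 44, d_1 = (1947 - 44^2)/1 = 11/1 = 11, a_1 = floor((44 + 44)/11) = 8.
  m_2 = 11*8 - 44 = 44, d_2 = (1947 - 44^2)/11 = 11/11 = 1, a_2 = floor((44 + 44)/1) = 88.
  m_3 = 1*88 - 44 = 44, d_3 = (1947 - 44^2)/1 = 11/1 = 11: (m_3, d_3) = (m_1, d_1) = (44, 11), so from here the quotients repeat a_1, a_2; the period length is 2.
Hence the expansion of sqrt(1947) is a_0 = 44 followed by the repeating block 8, 88 (period 2).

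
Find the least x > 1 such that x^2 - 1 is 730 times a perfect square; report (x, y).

First expand sqrt(730) as a continued fraction. With x_i = (sqrt(730) + m_i)/d_i and (m_0, d_0) = (0, 1): a_0 = floor(sqrt(730)) = 27, since 27^2 = 729 <= 730 < 784 = 28^2.
Iterate m_{i+1} = d_i*a_i - m_i, d_{i+1} = (730 - m_{i+1}^2)/d_i, a_{i+1} = floor((a_0 + m_{i+1})/d_{i+1}):
  m_1 = 1*27 - 0 = 27, d_1 = (730 - 27^2)/1 = 1/1 = 1, a_1 = floor((27 + 27)/1) = 54.
  m_2 = 1*54 - 27 = 27, d_2 = (730 - 27^2)/1 = 1/1 = 1: (m_2, d_2) = (m_1, d_1) = (27, 1), so from here the quotient a_1 repeats; the period length is 1.
So sqrt(730) = [27; (54)] with period length k = 1.
k is odd, so (p_{k-1}, q_{k-1}) only solves x^2 - 730y^2 = -1 and the fundamental solution of x^2 - 730y^2 = 1 is (p_{2k-1}, q_{2k-1}) = (p_1, q_1); compute convergents through index 1, running through the period twice.
Convergents (p_i = a_i*p_{i-1} + p_{i-2}, q_i = a_i*q_{i-1} + q_{i-2} with p_{-2}=0, p_{-1}=1, q_{-2}=1, q_{-1}=0):
  i=0: a_0=27, p_0 = 27*1 + 0 = 27, q_0 = 27*0 + 1 = 1.
  i=1: a_1=54, p_1 = 54*27 + 1 = 1459, q_1 = 54*1 + 0 = 54.
Indeed p_0^2 - 730*q_0^2 = 729 - 730 = -1, not +1.
Check: 1459^2 - 730*54^2 = 2128681 - 2128680 = 1, so (x, y) = (1459, 54) solves the equation, and by the theorem it is the least positive solution.

(x, y) = (1459, 54)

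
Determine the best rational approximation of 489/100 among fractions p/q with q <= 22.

44/9

Expand x = 489/100 as a continued fraction with the Euclidean algorithm:
  489 = 4*100 + 89, so a_0 = 4.
  100 = 1*89 + 11, so a_1 = 1.
  89 = 8*11 + 1, so a_2 = 8.
  11 = 11*1 + 0, so a_3 = 11.
so x = [4; 1, 8, 11].
Convergents (p_i = a_i*p_{i-1} + p_{i-2}, q_i = a_i*q_{i-1} + q_{i-2} with p_{-2}=0, p_{-1}=1, q_{-2}=1, q_{-1}=0), until the denominator exceeds 22:
  i=0: a_0=4, p_0 = 4*1 + 0 = 4, q_0 = 4*0 + 1 = 1.
  i=1: a_1=1, p_1 = 1*4 + 1 = 5, q_1 = 1*1 + 0 = 1.
  i=2: a_2=8, p_2 = 8*5 + 4 = 44, q_2 = 8*1 + 1 = 9.
  i=3: a_3=11, p_3 = 11*44 + 5 = 489, q_3 = 11*9 + 1 = 100.
q_3 = 100 > 22, so the last convergent with denominator <= 22 is p_2/q_2 = 44/9.
The closest fraction with denominator <= 22 is either p_2/q_2 or the intermediate fraction (k*p_2 + p_1)/(k*q_2 + q_1) with the largest k >= 1 whose denominator stays <= 22; these approach x as k grows, and every other convergent or intermediate fraction in range is farther away.
Largest k: floor((22 - q_1)/q_2) = floor((22 - 1)/9) = 2.
That gives (2*44 + 5)/(2*9 + 1) = 93/19.
Compare the errors: |x - 44/9| = |489*9 - 44*100|/(100*9) = 1/900, and |x - 93/19| = |489*19 - 93*100|/(100*19) = 9/1900.
Cross-multiplying, 1*1900 = 1900 < 8100 = 9*900, so 1/900 is smaller: the convergent 44/9 is closer to x than 93/19.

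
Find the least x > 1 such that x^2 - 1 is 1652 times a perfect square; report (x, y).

First expand sqrt(1652) as a continued fraction. With x_i = (sqrt(1652) + m_i)/d_i and (m_0, d_0) = (0, 1): a_0 = floor(sqrt(1652)) = 40, since 40^2 = 1600 <= 1652 < 1681 = 41^2.
Iterate m_{i+1} = d_i*a_i - m_i, d_{i+1} = (1652 - m_{i+1}^2)/d_i, a_{i+1} = floor((a_0 + m_{i+1})/d_{i+1}):
  m_1 = 1*40 - 0 = 40, d_1 = (1652 - 40^2)/1 = 52/1 = 52, a_1 = floor((40 + 40)/52) = 1.
  m_2 = 52*1 - 40 = 12, d_2 = (1652 - 12^2)/52 = 1508/52 = 29, a_2 = floor((40 + 12)/29) = 1.
  m_3 = 29*1 - 12 = 17, d_3 = (1652 - 17^2)/29 = 1363/29 = 47, a_3 = floor((40 + 17)/47) = 1.
  m_4 = 47*1 - 17 = 30, d_4 = (1652 - 30^2)/47 = 752/47 = 16, a_4 = floor((40 + 30)/16) = 4.
  m_5 = 16*4 - 30 = 34, d_5 = (1652 - 34^2)/16 = 496/16 = 31, a_5 = floor((40 + 34)/31) = 2.
  m_6 = 31*2 - 34 = 28, d_6 = (1652 - 28^2)/31 = 868/31 = 28, a_6 = floor((40 + 28)/28) = 2.
  m_7 = 28*2 - 28 = 28, d_7 = (1652 - 28^2)/28 = 868/28 = 31, a_7 = floor((40 + 28)/31) = 2.
  m_8 = 31*2 - 28 = 34, d_8 = (1652 - 34^2)/31 = 496/31 = 16, a_8 = floor((40 + 34)/16) = 4.
  m_9 = 16*4 - 34 = 30, d_9 = (1652 - 30^2)/16 = 752/16 = 47, a_9 = floor((40 + 30)/47) = 1.
  m_10 = 47*1 - 30 = 17, d_10 = (1652 - 17^2)/47 = 1363/47 = 29, a_10 = floor((40 + 17)/29) = 1.
  m_11 = 29*1 - 17 = 12, d_11 = (1652 - 12^2)/29 = 1508/29 = 52, a_11 = floor((40 + 12)/52) = 1.
  m_12 = 52*1 - 12 = 40, d_12 = (1652 - 40^2)/52 = 52/52 = 1, a_12 = floor((40 + 40)/1) = 80.
  m_13 = 1*80 - 40 = 40, d_13 = (1652 - 40^2)/1 = 52/1 = 52: (m_13, d_13) = (m_1, d_1) = (40, 52), so from here the quotients repeat a_1, ..., a_12; the period length is 12.
So sqrt(1652) = [40; (1, 1, 1, 4, 2, 2, 2, 4, 1, 1, 1, 80)] with period length k = 12.
k is even, so the fundamental solution of x^2 - 1652y^2 = 1 is (p_{k-1}, q_{k-1}) = (p_11, q_11); compute convergents through index 11.
Convergents (p_i = a_i*p_{i-1} + p_{i-2}, q_i = a_i*q_{i-1} + q_{i-2} with p_{-2}=0, p_{-1}=1, q_{-2}=1, q_{-1}=0):
  i=0: a_0=40, p_0 = 40*1 + 0 = 40, q_0 = 40*0 + 1 = 1.
  i=1: a_1=1, p_1 = 1*40 + 1 = 41, q_1 = 1*1 + 0 = 1.
  i=2: a_2=1, p_2 = 1*41 + 40 = 81, q_2 = 1*1 + 1 = 2.
  i=3: a_3=1, p_3 = 1*81 + 41 = 122, q_3 = 1*2 + 1 = 3.
  i=4: a_4=4, p_4 = 4*122 + 81 = 569, q_4 = 4*3 + 2 = 14.
  i=5: a_5=2, p_5 = 2*569 + 122 = 1260, q_5 = 2*14 + 3 = 31.
  i=6: a_6=2, p_6 = 2*1260 + 569 = 3089, q_6 = 2*31 + 14 = 76.
  i=7: a_7=2, p_7 = 2*3089 + 1260 = 7438, q_7 = 2*76 + 31 = 183.
  i=8: a_8=4, p_8 = 4*7438 + 3089 = 32841, q_8 = 4*183 + 76 = 808.
  i=9: a_9=1, p_9 = 1*32841 + 7438 = 40279, q_9 = 1*808 + 183 = 991.
  i=10: a_10=1, p_10 = 1*40279 + 32841 = 73120, q_10 = 1*991 + 808 = 1799.
  i=11: a_11=1, p_11 = 1*73120 + 40279 = 113399, q_11 = 1*1799 + 991 = 2790.
Check: 113399^2 - 1652*2790^2 = 12859333201 - 12859333200 = 1, so (x, y) = (113399, 2790) solves the equation, and by the theorem it is the least positive solution.

(x, y) = (113399, 2790)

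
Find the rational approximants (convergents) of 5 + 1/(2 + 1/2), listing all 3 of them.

Using the convergent recurrence p_i = a_i*p_{i-1} + p_{i-2}, q_i = a_i*q_{i-1} + q_{i-2} with p_{-2}=0, p_{-1}=1, q_{-2}=1, q_{-1}=0:
  i=0: a_0=5, p_0 = 5*1 + 0 = 5, q_0 = 5*0 + 1 = 1.
  i=1: a_1=2, p_1 = 2*5 + 1 = 11, q_1 = 2*1 + 0 = 2.
  i=2: a_2=2, p_2 = 2*11 + 5 = 27, q_2 = 2*2 + 1 = 5.

5/1, 11/2, 27/5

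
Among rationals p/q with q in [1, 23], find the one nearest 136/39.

Expand x = 136/39 as a continued fraction with the Euclidean algorithm:
  136 = 3*39 + 19, so a_0 = 3.
  39 = 2*19 + 1, so a_1 = 2.
  19 = 19*1 + 0, so a_2 = 19.
so x = [3; 2, 19].
Convergents (p_i = a_i*p_{i-1} + p_{i-2}, q_i = a_i*q_{i-1} + q_{i-2} with p_{-2}=0, p_{-1}=1, q_{-2}=1, q_{-1}=0), until the denominator exceeds 23:
  i=0: a_0=3, p_0 = 3*1 + 0 = 3, q_0 = 3*0 + 1 = 1.
  i=1: a_1=2, p_1 = 2*3 + 1 = 7, q_1 = 2*1 + 0 = 2.
  i=2: a_2=19, p_2 = 19*7 + 3 = 136, q_2 = 19*2 + 1 = 39.
q_2 = 39 > 23, so the last convergent with denominator <= 23 is p_1/q_1 = 7/2.
The closest fraction with denominator <= 23 is either p_1/q_1 or the intermediate fraction (k*p_1 + p_0)/(k*q_1 + q_0) with the largest k >= 1 whose denominator stays <= 23; these approach x as k grows, and every other convergent or intermediate fraction in range is farther away.
Largest k: floor((23 - q_0)/q_1) = floor((23 - 1)/2) = 11.
That gives (11*7 + 3)/(11*2 + 1) = 80/23.
Compare the errors: |x - 7/2| = |136*2 - 7*39|/(39*2) = 1/78, and |x - 80/23| = |136*23 - 80*39|/(39*23) = 8/897.
Cross-multiplying, 8*78 = 624 < 897 = 1*897, so 8/897 is smaller: the intermediate fraction 80/23 is closer to x than 7/2.

80/23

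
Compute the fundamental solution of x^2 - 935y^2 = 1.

(x, y) = (1376, 45)

First expand sqrt(935) as a continued fraction. With x_i = (sqrt(935) + m_i)/d_i and (m_0, d_0) = (0, 1): a_0 = floor(sqrt(935)) = 30, since 30^2 = 900 <= 935 < 961 = 31^2.
Iterate m_{i+1} = d_i*a_i - m_i, d_{i+1} = (935 - m_{i+1}^2)/d_i, a_{i+1} = floor((a_0 + m_{i+1})/d_{i+1}):
  m_1 = 1*30 - 0 = 30, d_1 = (935 - 30^2)/1 = 35/1 = 35, a_1 = floor((30 + 30)/35) = 1.
  m_2 = 35*1 - 30 = 5, d_2 = (935 - 5^2)/35 = 910/35 = 26, a_2 = floor((30 + 5)/26) = 1.
  m_3 = 26*1 - 5 = 21, d_3 = (935 - 21^2)/26 = 494/26 = 19, a_3 = floor((30 + 21)/19) = 2.
  m_4 = 19*2 - 21 = 17, d_4 = (935 - 17^2)/19 = 646/19 = 34, a_4 = floor((30 + 17)/34) = 1.
  m_5 = 34*1 - 17 = 17, d_5 = (935 - 17^2)/34 = 646/34 = 19, a_5 = floor((30 + 17)/19) = 2.
  m_6 = 19*2 - 17 = 21, d_6 = (935 - 21^2)/19 = 494/19 = 26, a_6 = floor((30 + 21)/26) = 1.
  m_7 = 26*1 - 21 = 5, d_7 = (935 - 5^2)/26 = 910/26 = 35, a_7 = floor((30 + 5)/35) = 1.
  m_8 = 35*1 - 5 = 30, d_8 = (935 - 30^2)/35 = 35/35 = 1, a_8 = floor((30 + 30)/1) = 60.
  m_9 = 1*60 - 30 = 30, d_9 = (935 - 30^2)/1 = 35/1 = 35: (m_9, d_9) = (m_1, d_1) = (30, 35), so from here the quotients repeat a_1, ..., a_8; the period length is 8.
So sqrt(935) = [30; (1, 1, 2, 1, 2, 1, 1, 60)] with period length k = 8.
k is even, so the fundamental solution of x^2 - 935y^2 = 1 is (p_{k-1}, q_{k-1}) = (p_7, q_7); compute convergents through index 7.
Convergents (p_i = a_i*p_{i-1} + p_{i-2}, q_i = a_i*q_{i-1} + q_{i-2} with p_{-2}=0, p_{-1}=1, q_{-2}=1, q_{-1}=0):
  i=0: a_0=30, p_0 = 30*1 + 0 = 30, q_0 = 30*0 + 1 = 1.
  i=1: a_1=1, p_1 = 1*30 + 1 = 31, q_1 = 1*1 + 0 = 1.
  i=2: a_2=1, p_2 = 1*31 + 30 = 61, q_2 = 1*1 + 1 = 2.
  i=3: a_3=2, p_3 = 2*61 + 31 = 153, q_3 = 2*2 + 1 = 5.
  i=4: a_4=1, p_4 = 1*153 + 61 = 214, q_4 = 1*5 + 2 = 7.
  i=5: a_5=2, p_5 = 2*214 + 153 = 581, q_5 = 2*7 + 5 = 19.
  i=6: a_6=1, p_6 = 1*581 + 214 = 795, q_6 = 1*19 + 7 = 26.
  i=7: a_7=1, p_7 = 1*795 + 581 = 1376, q_7 = 1*26 + 19 = 45.
Check: 1376^2 - 935*45^2 = 1893376 - 1893375 = 1, so (x, y) = (1376, 45) solves the equation, and by the theorem it is the least positive solution.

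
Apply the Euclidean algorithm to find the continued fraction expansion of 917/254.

[3; 1, 1, 1, 1, 3, 3, 4]

Run the Euclidean algorithm on 917 and 254; the successive quotients are the partial quotients a_0, a_1, ... (each step inverts the fractional part left over by the previous one):
  917 = 3*254 + 155, so a_0 = 3.
  254 = 1*155 + 99, so a_1 = 1.
  155 = 1*99 + 56, so a_2 = 1.
  99 = 1*56 + 43, so a_3 = 1.
  56 = 1*43 + 13, so a_4 = 1.
  43 = 3*13 + 4, so a_5 = 3.
  13 = 3*4 + 1, so a_6 = 3.
  4 = 4*1 + 0, so a_7 = 4.
The remainder reaches 0 after 8 divisions, so the expansion has 8 partial quotients, read off in order.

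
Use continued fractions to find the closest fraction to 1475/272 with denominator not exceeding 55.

Expand x = 1475/272 as a continued fraction with the Euclidean algorithm:
  1475 = 5*272 + 115, so a_0 = 5.
  272 = 2*115 + 42, so a_1 = 2.
  115 = 2*42 + 31, so a_2 = 2.
  42 = 1*31 + 11, so a_3 = 1.
  31 = 2*11 + 9, so a_4 = 2.
  11 = 1*9 + 2, so a_5 = 1.
  9 = 4*2 + 1, so a_6 = 4.
  2 = 2*1 + 0, so a_7 = 2.
so x = [5; 2, 2, 1, 2, 1, 4, 2].
Convergents (p_i = a_i*p_{i-1} + p_{i-2}, q_i = a_i*q_{i-1} + q_{i-2} with p_{-2}=0, p_{-1}=1, q_{-2}=1, q_{-1}=0), until the denominator exceeds 55:
  i=0: a_0=5, p_0 = 5*1 + 0 = 5, q_0 = 5*0 + 1 = 1.
  i=1: a_1=2, p_1 = 2*5 + 1 = 11, q_1 = 2*1 + 0 = 2.
  i=2: a_2=2, p_2 = 2*11 + 5 = 27, q_2 = 2*2 + 1 = 5.
  i=3: a_3=1, p_3 = 1*27 + 11 = 38, q_3 = 1*5 + 2 = 7.
  i=4: a_4=2, p_4 = 2*38 + 27 = 103, q_4 = 2*7 + 5 = 19.
  i=5: a_5=1, p_5 = 1*103 + 38 = 141, q_5 = 1*19 + 7 = 26.
  i=6: a_6=4, p_6 = 4*141 + 103 = 667, q_6 = 4*26 + 19 = 123.
q_6 = 123 > 55, so the last convergent with denominator <= 55 is p_5/q_5 = 141/26.
The closest fraction with denominator <= 55 is either p_5/q_5 or the intermediate fraction (k*p_5 + p_4)/(k*q_5 + q_4) with the largest k >= 1 whose denominator stays <= 55; these approach x as k grows, and every other convergent or intermediate fraction in range is farther away.
Largest k: floor((55 - q_4)/q_5) = floor((55 - 19)/26) = 1.
That gives (1*141 + 103)/(1*26 + 19) = 244/45.
Compare the errors: |x - 141/26| = |1475*26 - 141*272|/(272*26) = 2/7072, and |x - 244/45| = |1475*45 - 244*272|/(272*45) = 7/12240.
Cross-multiplying, 2*12240 = 24480 < 49504 = 7*7072, so 2/7072 is smaller: the convergent 141/26 is closer to x than 244/45.

141/26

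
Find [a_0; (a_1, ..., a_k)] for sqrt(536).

[23; (6, 1, 1, 2, 5, 2, 1, 1, 6, 46)]

Write x_i = (sqrt(536) + m_i)/d_i with (m_0, d_0) = (0, 1). a_0 = floor(sqrt(536)) = 23, since 23^2 = 529 <= 536 < 576 = 24^2.
Iterate m_{i+1} = d_i*a_i - m_i, d_{i+1} = (536 - m_{i+1}^2)/d_i, a_{i+1} = floor((a_0 + m_{i+1})/d_{i+1}):
  m_1 = 1*23 - 0 = 23, d_1 = (536 - 23^2)/1 = 7/1 = 7, a_1 = floor((23 + 23)/7) = 6.
  m_2 = 7*6 - 23 = 19, d_2 = (536 - 19^2)/7 = 175/7 = 25, a_2 = floor((23 + 19)/25) = 1.
  m_3 = 25*1 - 19 = 6, d_3 = (536 - 6^2)/25 = 500/25 = 20, a_3 = floor((23 + 6)/20) = 1.
  m_4 = 20*1 - 6 = 14, d_4 = (536 - 14^2)/20 = 340/20 = 17, a_4 = floor((23 + 14)/17) = 2.
  m_5 = 17*2 - 14 = 20, d_5 = (536 - 20^2)/17 = 136/17 = 8, a_5 = floor((23 + 20)/8) = 5.
  m_6 = 8*5 - 20 = 20, d_6 = (536 - 20^2)/8 = 136/8 = 17, a_6 = floor((23 + 20)/17) = 2.
  m_7 = 17*2 - 20 = 14, d_7 = (536 - 14^2)/17 = 340/17 = 20, a_7 = floor((23 + 14)/20) = 1.
  m_8 = 20*1 - 14 = 6, d_8 = (536 - 6^2)/20 = 500/20 = 25, a_8 = floor((23 + 6)/25) = 1.
  m_9 = 25*1 - 6 = 19, d_9 = (536 - 19^2)/25 = 175/25 = 7, a_9 = floor((23 + 19)/7) = 6.
  m_10 = 7*6 - 19 = 23, d_10 = (536 - 23^2)/7 = 7/7 = 1, a_10 = floor((23 + 23)/1) = 46.
  m_11 = 1*46 - 23 = 23, d_11 = (536 - 23^2)/1 = 7/1 = 7: (m_11, d_11) = (m_1, d_1) = (23, 7), so from here the quotients repeat a_1, ..., a_10; the period length is 10.
Hence the expansion of sqrt(536) is a_0 = 23 followed by the repeating block 6, 1, 1, 2, 5, 2, 1, 1, 6, 46 (period 10).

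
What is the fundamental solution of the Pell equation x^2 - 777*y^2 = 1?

(x, y) = (223, 8)

First expand sqrt(777) as a continued fraction. With x_i = (sqrt(777) + m_i)/d_i and (m_0, d_0) = (0, 1): a_0 = floor(sqrt(777)) = 27, since 27^2 = 729 <= 777 < 784 = 28^2.
Iterate m_{i+1} = d_i*a_i - m_i, d_{i+1} = (777 - m_{i+1}^2)/d_i, a_{i+1} = floor((a_0 + m_{i+1})/d_{i+1}):
  m_1 = 1*27 - 0 = 27, d_1 = (777 - 27^2)/1 = 48/1 = 48, a_1 = floor((27 + 27)/48) = 1.
  m_2 = 48*1 - 27 = 21, d_2 = (777 - 21^2)/48 = 336/48 = 7, a_2 = floor((27 + 21)/7) = 6.
  m_3 = 7*6 - 21 = 21, d_3 = (777 - 21^2)/7 = 336/7 = 48, a_3 = floor((27 + 21)/48) = 1.
  m_4 = 48*1 - 21 = 27, d_4 = (777 - 27^2)/48 = 48/48 = 1, a_4 = floor((27 + 27)/1) = 54.
  m_5 = 1*54 - 27 = 27, d_5 = (777 - 27^2)/1 = 48/1 = 48: (m_5, d_5) = (m_1, d_1) = (27, 48), so from here the quotients repeat a_1, ..., a_4; the period length is 4.
So sqrt(777) = [27; (1, 6, 1, 54)] with period length k = 4.
k is even, so the fundamental solution of x^2 - 777y^2 = 1 is (p_{k-1}, q_{k-1}) = (p_3, q_3); compute convergents through index 3.
Convergents (p_i = a_i*p_{i-1} + p_{i-2}, q_i = a_i*q_{i-1} + q_{i-2} with p_{-2}=0, p_{-1}=1, q_{-2}=1, q_{-1}=0):
  i=0: a_0=27, p_0 = 27*1 + 0 = 27, q_0 = 27*0 + 1 = 1.
  i=1: a_1=1, p_1 = 1*27 + 1 = 28, q_1 = 1*1 + 0 = 1.
  i=2: a_2=6, p_2 = 6*28 + 27 = 195, q_2 = 6*1 + 1 = 7.
  i=3: a_3=1, p_3 = 1*195 + 28 = 223, q_3 = 1*7 + 1 = 8.
Check: 223^2 - 777*8^2 = 49729 - 49728 = 1, so (x, y) = (223, 8) solves the equation, and by the theorem it is the least positive solution.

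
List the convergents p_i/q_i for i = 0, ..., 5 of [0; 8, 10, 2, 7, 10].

0/1, 1/8, 10/81, 21/170, 157/1271, 1591/12880

Using the convergent recurrence p_i = a_i*p_{i-1} + p_{i-2}, q_i = a_i*q_{i-1} + q_{i-2} with p_{-2}=0, p_{-1}=1, q_{-2}=1, q_{-1}=0:
  i=0: a_0=0, p_0 = 0*1 + 0 = 0, q_0 = 0*0 + 1 = 1.
  i=1: a_1=8, p_1 = 8*0 + 1 = 1, q_1 = 8*1 + 0 = 8.
  i=2: a_2=10, p_2 = 10*1 + 0 = 10, q_2 = 10*8 + 1 = 81.
  i=3: a_3=2, p_3 = 2*10 + 1 = 21, q_3 = 2*81 + 8 = 170.
  i=4: a_4=7, p_4 = 7*21 + 10 = 157, q_4 = 7*170 + 81 = 1271.
  i=5: a_5=10, p_5 = 10*157 + 21 = 1591, q_5 = 10*1271 + 170 = 12880.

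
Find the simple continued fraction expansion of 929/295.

[3; 6, 1, 2, 2, 1, 1, 2]

Run the Euclidean algorithm on 929 and 295; the successive quotients are the partial quotients a_0, a_1, ... (each step inverts the fractional part left over by the previous one):
  929 = 3*295 + 44, so a_0 = 3.
  295 = 6*44 + 31, so a_1 = 6.
  44 = 1*31 + 13, so a_2 = 1.
  31 = 2*13 + 5, so a_3 = 2.
  13 = 2*5 + 3, so a_4 = 2.
  5 = 1*3 + 2, so a_5 = 1.
  3 = 1*2 + 1, so a_6 = 1.
  2 = 2*1 + 0, so a_7 = 2.
The remainder reaches 0 after 8 divisions, so the expansion has 8 partial quotients, read off in order.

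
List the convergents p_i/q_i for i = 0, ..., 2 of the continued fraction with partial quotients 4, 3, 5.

4/1, 13/3, 69/16

Using the convergent recurrence p_i = a_i*p_{i-1} + p_{i-2}, q_i = a_i*q_{i-1} + q_{i-2} with p_{-2}=0, p_{-1}=1, q_{-2}=1, q_{-1}=0:
  i=0: a_0=4, p_0 = 4*1 + 0 = 4, q_0 = 4*0 + 1 = 1.
  i=1: a_1=3, p_1 = 3*4 + 1 = 13, q_1 = 3*1 + 0 = 3.
  i=2: a_2=5, p_2 = 5*13 + 4 = 69, q_2 = 5*3 + 1 = 16.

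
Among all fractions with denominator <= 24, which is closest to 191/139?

Expand x = 191/139 as a continued fraction with the Euclidean algorithm:
  191 = 1*139 + 52, so a_0 = 1.
  139 = 2*52 + 35, so a_1 = 2.
  52 = 1*35 + 17, so a_2 = 1.
  35 = 2*17 + 1, so a_3 = 2.
  17 = 17*1 + 0, so a_4 = 17.
so x = [1; 2, 1, 2, 17].
Convergents (p_i = a_i*p_{i-1} + p_{i-2}, q_i = a_i*q_{i-1} + q_{i-2} with p_{-2}=0, p_{-1}=1, q_{-2}=1, q_{-1}=0), until the denominator exceeds 24:
  i=0: a_0=1, p_0 = 1*1 + 0 = 1, q_0 = 1*0 + 1 = 1.
  i=1: a_1=2, p_1 = 2*1 + 1 = 3, q_1 = 2*1 + 0 = 2.
  i=2: a_2=1, p_2 = 1*3 + 1 = 4, q_2 = 1*2 + 1 = 3.
  i=3: a_3=2, p_3 = 2*4 + 3 = 11, q_3 = 2*3 + 2 = 8.
  i=4: a_4=17, p_4 = 17*11 + 4 = 191, q_4 = 17*8 + 3 = 139.
q_4 = 139 > 24, so the last convergent with denominator <= 24 is p_3/q_3 = 11/8.
The closest fraction with denominator <= 24 is either p_3/q_3 or the intermediate fraction (k*p_3 + p_2)/(k*q_3 + q_2) with the largest k >= 1 whose denominator stays <= 24; these approach x as k grows, and every other convergent or intermediate fraction in range is farther away.
Largest k: floor((24 - q_2)/q_3) = floor((24 - 3)/8) = 2.
That gives (2*11 + 4)/(2*8 + 3) = 26/19.
Compare the errors: |x - 11/8| = |191*8 - 11*139|/(139*8) = 1/1112, and |x - 26/19| = |191*19 - 26*139|/(139*19) = 15/2641.
Cross-multiplying, 1*2641 = 2641 < 16680 = 15*1112, so 1/1112 is smaller: the convergent 11/8 is closer to x than 26/19.

11/8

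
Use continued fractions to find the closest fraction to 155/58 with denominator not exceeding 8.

Expand x = 155/58 as a continued fraction with the Euclidean algorithm:
  155 = 2*58 + 39, so a_0 = 2.
  58 = 1*39 + 19, so a_1 = 1.
  39 = 2*19 + 1, so a_2 = 2.
  19 = 19*1 + 0, so a_3 = 19.
so x = [2; 1, 2, 19].
Convergents (p_i = a_i*p_{i-1} + p_{i-2}, q_i = a_i*q_{i-1} + q_{i-2} with p_{-2}=0, p_{-1}=1, q_{-2}=1, q_{-1}=0), until the denominator exceeds 8:
  i=0: a_0=2, p_0 = 2*1 + 0 = 2, q_0 = 2*0 + 1 = 1.
  i=1: a_1=1, p_1 = 1*2 + 1 = 3, q_1 = 1*1 + 0 = 1.
  i=2: a_2=2, p_2 = 2*3 + 2 = 8, q_2 = 2*1 + 1 = 3.
  i=3: a_3=19, p_3 = 19*8 + 3 = 155, q_3 = 19*3 + 1 = 58.
q_3 = 58 > 8, so the last convergent with denominator <= 8 is p_2/q_2 = 8/3.
The closest fraction with denominator <= 8 is either p_2/q_2 or the intermediate fraction (k*p_2 + p_1)/(k*q_2 + q_1) with the largest k >= 1 whose denominator stays <= 8; these approach x as k grows, and every other convergent or intermediate fraction in range is farther away.
Largest k: floor((8 - q_1)/q_2) = floor((8 - 1)/3) = 2.
That gives (2*8 + 3)/(2*3 + 1) = 19/7.
Compare the errors: |x - 8/3| = |155*3 - 8*58|/(58*3) = 1/174, and |x - 19/7| = |155*7 - 19*58|/(58*7) = 17/406.
Cross-multiplying, 1*406 = 406 < 2958 = 17*174, so 1/174 is smaller: the convergent 8/3 is closer to x than 19/7.

8/3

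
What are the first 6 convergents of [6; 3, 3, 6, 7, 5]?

6/1, 19/3, 63/10, 397/63, 2842/451, 14607/2318

Using the convergent recurrence p_i = a_i*p_{i-1} + p_{i-2}, q_i = a_i*q_{i-1} + q_{i-2} with p_{-2}=0, p_{-1}=1, q_{-2}=1, q_{-1}=0:
  i=0: a_0=6, p_0 = 6*1 + 0 = 6, q_0 = 6*0 + 1 = 1.
  i=1: a_1=3, p_1 = 3*6 + 1 = 19, q_1 = 3*1 + 0 = 3.
  i=2: a_2=3, p_2 = 3*19 + 6 = 63, q_2 = 3*3 + 1 = 10.
  i=3: a_3=6, p_3 = 6*63 + 19 = 397, q_3 = 6*10 + 3 = 63.
  i=4: a_4=7, p_4 = 7*397 + 63 = 2842, q_4 = 7*63 + 10 = 451.
  i=5: a_5=5, p_5 = 5*2842 + 397 = 14607, q_5 = 5*451 + 63 = 2318.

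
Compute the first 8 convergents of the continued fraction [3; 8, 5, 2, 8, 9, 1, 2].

Using the convergent recurrence p_i = a_i*p_{i-1} + p_{i-2}, q_i = a_i*q_{i-1} + q_{i-2} with p_{-2}=0, p_{-1}=1, q_{-2}=1, q_{-1}=0:
  i=0: a_0=3, p_0 = 3*1 + 0 = 3, q_0 = 3*0 + 1 = 1.
  i=1: a_1=8, p_1 = 8*3 + 1 = 25, q_1 = 8*1 + 0 = 8.
  i=2: a_2=5, p_2 = 5*25 + 3 = 128, q_2 = 5*8 + 1 = 41.
  i=3: a_3=2, p_3 = 2*128 + 25 = 281, q_3 = 2*41 + 8 = 90.
  i=4: a_4=8, p_4 = 8*281 + 128 = 2376, q_4 = 8*90 + 41 = 761.
  i=5: a_5=9, p_5 = 9*2376 + 281 = 21665, q_5 = 9*761 + 90 = 6939.
  i=6: a_6=1, p_6 = 1*21665 + 2376 = 24041, q_6 = 1*6939 + 761 = 7700.
  i=7: a_7=2, p_7 = 2*24041 + 21665 = 69747, q_7 = 2*7700 + 6939 = 22339.

3/1, 25/8, 128/41, 281/90, 2376/761, 21665/6939, 24041/7700, 69747/22339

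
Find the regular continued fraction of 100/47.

Run the Euclidean algorithm on 100 and 47; the successive quotients are the partial quotients a_0, a_1, ... (each step inverts the fractional part left over by the previous one):
  100 = 2*47 + 6, so a_0 = 2.
  47 = 7*6 + 5, so a_1 = 7.
  6 = 1*5 + 1, so a_2 = 1.
  5 = 5*1 + 0, so a_3 = 5.
The remainder reaches 0 after 4 divisions, so the expansion has 4 partial quotients, read off in order.

[2; 7, 1, 5]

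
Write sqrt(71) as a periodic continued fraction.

Write x_i = (sqrt(71) + m_i)/d_i with (m_0, d_0) = (0, 1). a_0 = floor(sqrt(71)) = 8, since 8^2 = 64 <= 71 < 81 = 9^2.
Iterate m_{i+1} = d_i*a_i - m_i, d_{i+1} = (71 - m_{i+1}^2)/d_i, a_{i+1} = floor((a_0 + m_{i+1})/d_{i+1}):
  m_1 = 1*8 - 0 = 8, d_1 = (71 - 8^2)/1 = 7/1 = 7, a_1 = floor((8 + 8)/7) = 2.
  m_2 = 7*2 - 8 = 6, d_2 = (71 - 6^2)/7 = 35/7 = 5, a_2 = floor((8 + 6)/5) = 2.
  m_3 = 5*2 - 6 = 4, d_3 = (71 - 4^2)/5 = 55/5 = 11, a_3 = floor((8 + 4)/11) = 1.
  m_4 = 11*1 - 4 = 7, d_4 = (71 - 7^2)/11 = 22/11 = 2, a_4 = floor((8 + 7)/2) = 7.
  m_5 = 2*7 - 7 = 7, d_5 = (71 - 7^2)/2 = 22/2 = 11, a_5 = floor((8 + 7)/11) = 1.
  m_6 = 11*1 - 7 = 4, d_6 = (71 - 4^2)/11 = 55/11 = 5, a_6 = floor((8 + 4)/5) = 2.
  m_7 = 5*2 - 4 = 6, d_7 = (71 - 6^2)/5 = 35/5 = 7, a_7 = floor((8 + 6)/7) = 2.
  m_8 = 7*2 - 6 = 8, d_8 = (71 - 8^2)/7 = 7/7 = 1, a_8 = floor((8 + 8)/1) = 16.
  m_9 = 1*16 - 8 = 8, d_9 = (71 - 8^2)/1 = 7/1 = 7: (m_9, d_9) = (m_1, d_1) = (8, 7), so from here the quotients repeat a_1, ..., a_8; the period length is 8.
Hence the expansion of sqrt(71) is a_0 = 8 followed by the repeating block 2, 2, 1, 7, 1, 2, 2, 16 (period 8).

[8; (2, 2, 1, 7, 1, 2, 2, 16)]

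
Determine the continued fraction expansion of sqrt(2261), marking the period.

Write x_i = (sqrt(2261) + m_i)/d_i with (m_0, d_0) = (0, 1). a_0 = floor(sqrt(2261)) = 47, since 47^2 = 2209 <= 2261 < 2304 = 48^2.
Iterate m_{i+1} = d_i*a_i - m_i, d_{i+1} = (2261 - m_{i+1}^2)/d_i, a_{i+1} = floor((a_0 + m_{i+1})/d_{i+1}):
  m_1 = 1*47 - 0 = 47, d_1 = (2261 - 47^2)/1 = 52/1 = 52, a_1 = floor((47 + 47)/52) = 1.
  m_2 = 52*1 - 47 = 5, d_2 = (2261 - 5^2)/52 = 2236/52 = 43, a_2 = floor((47 + 5)/43) = 1.
  m_3 = 43*1 - 5 = 38, d_3 = (2261 - 38^2)/43 = 817/43 = 19, a_3 = floor((47 + 38)/19) = 4.
  m_4 = 19*4 - 38 = 38, d_4 = (2261 - 38^2)/19 = 817/19 = 43, a_4 = floor((47 + 38)/43) = 1.
  m_5 = 43*1 - 38 = 5, d_5 = (2261 - 5^2)/43 = 2236/43 = 52, a_5 = floor((47 + 5)/52) = 1.
  m_6 = 52*1 - 5 = 47, d_6 = (2261 - 47^2)/52 = 52/52 = 1, a_6 = floor((47 + 47)/1) = 94.
  m_7 = 1*94 - 47 = 47, d_7 = (2261 - 47^2)/1 = 52/1 = 52: (m_7, d_7) = (m_1, d_1) = (47, 52), so from here the quotients repeat a_1, ..., a_6; the period length is 6.
Hence the expansion of sqrt(2261) is a_0 = 47 followed by the repeating block 1, 1, 4, 1, 1, 94 (period 6).

[47; (1, 1, 4, 1, 1, 94)]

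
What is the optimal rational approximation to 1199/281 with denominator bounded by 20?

64/15

Expand x = 1199/281 as a continued fraction with the Euclidean algorithm:
  1199 = 4*281 + 75, so a_0 = 4.
  281 = 3*75 + 56, so a_1 = 3.
  75 = 1*56 + 19, so a_2 = 1.
  56 = 2*19 + 18, so a_3 = 2.
  19 = 1*18 + 1, so a_4 = 1.
  18 = 18*1 + 0, so a_5 = 18.
so x = [4; 3, 1, 2, 1, 18].
Convergents (p_i = a_i*p_{i-1} + p_{i-2}, q_i = a_i*q_{i-1} + q_{i-2} with p_{-2}=0, p_{-1}=1, q_{-2}=1, q_{-1}=0), until the denominator exceeds 20:
  i=0: a_0=4, p_0 = 4*1 + 0 = 4, q_0 = 4*0 + 1 = 1.
  i=1: a_1=3, p_1 = 3*4 + 1 = 13, q_1 = 3*1 + 0 = 3.
  i=2: a_2=1, p_2 = 1*13 + 4 = 17, q_2 = 1*3 + 1 = 4.
  i=3: a_3=2, p_3 = 2*17 + 13 = 47, q_3 = 2*4 + 3 = 11.
  i=4: a_4=1, p_4 = 1*47 + 17 = 64, q_4 = 1*11 + 4 = 15.
  i=5: a_5=18, p_5 = 18*64 + 47 = 1199, q_5 = 18*15 + 11 = 281.
q_5 = 281 > 20, so the last convergent with denominator <= 20 is p_4/q_4 = 64/15.
The closest fraction with denominator <= 20 is either p_4/q_4 or the intermediate fraction (k*p_4 + p_3)/(k*q_4 + q_3) with the largest k >= 1 whose denominator stays <= 20; these approach x as k grows, and every other convergent or intermediate fraction in range is farther away.
Largest k: floor((20 - q_3)/q_4) = floor((20 - 11)/15) = 0.
Since k = 0, no intermediate fraction beyond p_4/q_4 has denominator <= 20, so the convergent 64/15 is the closest (its error is |1199*15 - 64*281|/(281*15) = 1/4215).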